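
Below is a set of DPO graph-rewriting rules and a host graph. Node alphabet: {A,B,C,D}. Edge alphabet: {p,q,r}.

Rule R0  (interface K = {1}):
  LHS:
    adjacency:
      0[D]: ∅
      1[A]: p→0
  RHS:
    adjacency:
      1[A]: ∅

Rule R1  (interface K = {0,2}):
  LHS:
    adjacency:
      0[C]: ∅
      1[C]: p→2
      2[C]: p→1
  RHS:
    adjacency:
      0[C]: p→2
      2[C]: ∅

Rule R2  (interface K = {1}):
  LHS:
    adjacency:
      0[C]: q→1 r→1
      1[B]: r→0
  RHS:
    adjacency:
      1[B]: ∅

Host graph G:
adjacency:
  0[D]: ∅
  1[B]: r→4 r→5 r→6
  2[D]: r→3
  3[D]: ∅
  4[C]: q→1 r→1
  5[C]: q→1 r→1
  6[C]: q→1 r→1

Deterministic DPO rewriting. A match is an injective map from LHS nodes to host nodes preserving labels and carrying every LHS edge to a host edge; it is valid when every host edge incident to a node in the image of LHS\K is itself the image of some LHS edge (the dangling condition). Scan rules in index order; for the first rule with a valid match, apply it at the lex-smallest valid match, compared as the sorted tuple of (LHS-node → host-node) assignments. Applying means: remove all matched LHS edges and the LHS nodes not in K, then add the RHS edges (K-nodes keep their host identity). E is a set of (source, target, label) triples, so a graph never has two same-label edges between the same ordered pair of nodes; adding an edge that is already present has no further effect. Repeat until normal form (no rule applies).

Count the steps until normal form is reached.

initial: |V|=7 |E|=10  E = 1-r->4 1-r->5 1-r->6 2-r->3 4-q->1 4-r->1 5-q->1 5-r->1 6-q->1 6-r->1
step 1: apply R2 at {0↦4, 1↦1}  → |V|=6 |E|=7  E = 1-r->5 1-r->6 2-r->3 5-q->1 5-r->1 6-q->1 6-r->1
step 2: apply R2 at {0↦5, 1↦1}  → |V|=5 |E|=4  E = 1-r->6 2-r->3 6-q->1 6-r->1
step 3: apply R2 at {0↦6, 1↦1}  → |V|=4 |E|=1  E = 2-r->3
normal form: no rule applies after step 3

Answer: 3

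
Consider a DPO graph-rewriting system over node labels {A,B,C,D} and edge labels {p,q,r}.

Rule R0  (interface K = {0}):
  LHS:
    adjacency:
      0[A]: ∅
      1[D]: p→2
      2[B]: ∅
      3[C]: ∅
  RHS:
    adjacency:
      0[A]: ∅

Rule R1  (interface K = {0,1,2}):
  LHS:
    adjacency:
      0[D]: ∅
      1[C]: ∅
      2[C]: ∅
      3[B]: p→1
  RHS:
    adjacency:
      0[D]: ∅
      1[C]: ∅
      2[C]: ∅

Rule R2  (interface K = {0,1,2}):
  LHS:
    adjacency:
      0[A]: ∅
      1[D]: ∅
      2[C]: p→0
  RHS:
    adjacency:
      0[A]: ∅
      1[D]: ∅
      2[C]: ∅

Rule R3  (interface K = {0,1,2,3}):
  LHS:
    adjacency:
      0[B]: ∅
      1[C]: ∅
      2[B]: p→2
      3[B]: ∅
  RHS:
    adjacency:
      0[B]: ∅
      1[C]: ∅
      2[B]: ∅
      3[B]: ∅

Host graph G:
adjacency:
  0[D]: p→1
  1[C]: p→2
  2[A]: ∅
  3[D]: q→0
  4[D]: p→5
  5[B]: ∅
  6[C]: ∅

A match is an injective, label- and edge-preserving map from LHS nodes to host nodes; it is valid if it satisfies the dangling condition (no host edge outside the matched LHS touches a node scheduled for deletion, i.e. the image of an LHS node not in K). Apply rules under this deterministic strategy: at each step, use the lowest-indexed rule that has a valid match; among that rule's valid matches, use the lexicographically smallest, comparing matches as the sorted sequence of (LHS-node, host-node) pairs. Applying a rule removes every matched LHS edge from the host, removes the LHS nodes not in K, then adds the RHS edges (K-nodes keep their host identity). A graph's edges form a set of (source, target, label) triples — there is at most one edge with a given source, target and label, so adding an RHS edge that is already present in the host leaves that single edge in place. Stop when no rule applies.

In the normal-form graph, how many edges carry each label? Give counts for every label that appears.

start.  V:7 E:4  edges: 0-p->1 1-p->2 3-q->0 4-p->5
1. fire R0 via {0↦2, 1↦4, 2↦5, 3↦6}  →  V:4 E:3  edges: 0-p->1 1-p->2 3-q->0
2. fire R2 via {0↦2, 1↦0, 2↦1}  →  V:4 E:2  edges: 0-p->1 3-q->0
final graph: no rule applies after step 2
NF edges: [(0, 1, 'p'), (3, 0, 'q')]

Answer: p:1 q:1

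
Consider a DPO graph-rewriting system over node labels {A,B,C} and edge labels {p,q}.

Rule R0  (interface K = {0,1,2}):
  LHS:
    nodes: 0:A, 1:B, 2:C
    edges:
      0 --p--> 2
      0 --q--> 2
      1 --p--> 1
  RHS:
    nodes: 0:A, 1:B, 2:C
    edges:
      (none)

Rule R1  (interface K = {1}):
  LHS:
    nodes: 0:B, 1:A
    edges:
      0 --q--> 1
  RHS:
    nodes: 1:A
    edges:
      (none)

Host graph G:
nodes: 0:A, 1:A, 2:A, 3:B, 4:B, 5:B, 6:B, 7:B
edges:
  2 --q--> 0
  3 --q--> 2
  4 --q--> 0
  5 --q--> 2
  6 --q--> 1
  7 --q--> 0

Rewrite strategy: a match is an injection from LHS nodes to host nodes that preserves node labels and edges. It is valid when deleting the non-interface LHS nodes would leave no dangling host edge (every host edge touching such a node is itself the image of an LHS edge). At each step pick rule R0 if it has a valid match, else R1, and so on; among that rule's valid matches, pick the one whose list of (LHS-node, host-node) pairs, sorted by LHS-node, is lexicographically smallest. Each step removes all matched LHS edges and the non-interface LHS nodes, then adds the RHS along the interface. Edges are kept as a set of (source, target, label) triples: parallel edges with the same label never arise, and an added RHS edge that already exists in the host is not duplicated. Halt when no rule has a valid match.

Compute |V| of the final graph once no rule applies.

[0] host  ⇒  8 nodes, 6 edges  {2-q->0 3-q->2 4-q->0 5-q->2 6-q->1 7-q->0}
[1] R1 @ {0↦3, 1↦2}  ⇒  7 nodes, 5 edges  {2-q->0 4-q->0 5-q->2 6-q->1 7-q->0}
[2] R1 @ {0↦4, 1↦0}  ⇒  6 nodes, 4 edges  {2-q->0 5-q->2 6-q->1 7-q->0}
[3] R1 @ {0↦5, 1↦2}  ⇒  5 nodes, 3 edges  {2-q->0 6-q->1 7-q->0}
[4] R1 @ {0↦6, 1↦1}  ⇒  4 nodes, 2 edges  {2-q->0 7-q->0}
[5] R1 @ {0↦7, 1↦0}  ⇒  3 nodes, 1 edges  {2-q->0}
final graph: no rule applies after step 5
NF nodes: {0:A, 1:A, 2:A}

Answer: 3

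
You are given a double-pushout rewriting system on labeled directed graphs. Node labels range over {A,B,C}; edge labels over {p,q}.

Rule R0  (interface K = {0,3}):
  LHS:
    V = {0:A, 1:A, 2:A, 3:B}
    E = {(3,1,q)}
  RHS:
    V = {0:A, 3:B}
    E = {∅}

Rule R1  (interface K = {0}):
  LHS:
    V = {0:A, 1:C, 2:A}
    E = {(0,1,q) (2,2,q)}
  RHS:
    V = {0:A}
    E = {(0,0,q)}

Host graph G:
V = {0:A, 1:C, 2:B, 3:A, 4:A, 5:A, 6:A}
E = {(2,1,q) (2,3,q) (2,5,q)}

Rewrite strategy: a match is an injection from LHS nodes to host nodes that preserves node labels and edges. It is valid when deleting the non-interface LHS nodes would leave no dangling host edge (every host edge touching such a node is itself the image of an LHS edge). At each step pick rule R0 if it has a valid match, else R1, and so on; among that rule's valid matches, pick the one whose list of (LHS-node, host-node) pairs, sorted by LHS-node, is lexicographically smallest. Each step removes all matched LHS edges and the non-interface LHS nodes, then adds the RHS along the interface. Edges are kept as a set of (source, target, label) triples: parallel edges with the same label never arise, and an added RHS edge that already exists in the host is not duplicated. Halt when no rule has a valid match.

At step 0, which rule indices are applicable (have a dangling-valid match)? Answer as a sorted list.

R0: 18 valid matches — {0↦0, 1↦3, 2↦4, 3↦2}, {0↦0, 1↦3, 2↦6, 3↦2}, {0↦0, 1↦5, 2↦4, 3↦2} (+15 more)
R1: no valid match — LHS pattern not found

Answer: [R0]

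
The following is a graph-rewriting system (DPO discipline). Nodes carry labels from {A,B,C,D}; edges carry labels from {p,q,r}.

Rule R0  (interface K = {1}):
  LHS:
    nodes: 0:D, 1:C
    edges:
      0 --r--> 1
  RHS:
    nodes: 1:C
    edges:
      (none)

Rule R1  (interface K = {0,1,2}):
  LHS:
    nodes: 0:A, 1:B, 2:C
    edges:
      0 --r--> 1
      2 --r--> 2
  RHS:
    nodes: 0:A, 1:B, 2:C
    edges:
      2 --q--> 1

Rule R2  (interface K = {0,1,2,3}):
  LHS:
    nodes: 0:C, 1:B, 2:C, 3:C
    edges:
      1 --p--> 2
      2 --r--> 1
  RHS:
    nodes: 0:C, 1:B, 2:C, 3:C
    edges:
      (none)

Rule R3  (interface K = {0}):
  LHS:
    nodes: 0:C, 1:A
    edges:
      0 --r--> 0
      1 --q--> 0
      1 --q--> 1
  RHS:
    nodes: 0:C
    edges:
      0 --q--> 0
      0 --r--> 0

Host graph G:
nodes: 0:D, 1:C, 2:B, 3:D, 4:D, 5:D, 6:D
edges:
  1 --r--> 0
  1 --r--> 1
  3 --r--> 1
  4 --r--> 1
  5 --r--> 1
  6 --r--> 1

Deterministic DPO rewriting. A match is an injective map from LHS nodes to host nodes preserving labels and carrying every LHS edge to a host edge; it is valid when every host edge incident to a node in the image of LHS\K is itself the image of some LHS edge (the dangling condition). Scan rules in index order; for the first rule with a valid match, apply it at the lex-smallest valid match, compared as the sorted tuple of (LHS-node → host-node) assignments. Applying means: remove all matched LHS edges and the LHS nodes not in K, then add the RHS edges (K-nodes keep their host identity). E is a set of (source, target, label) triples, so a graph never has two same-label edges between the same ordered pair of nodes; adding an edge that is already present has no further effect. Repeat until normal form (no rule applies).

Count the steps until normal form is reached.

Answer: 4

Steps:
start.  V:7 E:6  edges: 1-r->0 1-r->1 3-r->1 4-r->1 5-r->1 6-r->1
1. fire R0 via {0↦3, 1↦1}  →  V:6 E:5  edges: 1-r->0 1-r->1 4-r->1 5-r->1 6-r->1
2. fire R0 via {0↦4, 1↦1}  →  V:5 E:4  edges: 1-r->0 1-r->1 5-r->1 6-r->1
3. fire R0 via {0↦5, 1↦1}  →  V:4 E:3  edges: 1-r->0 1-r->1 6-r->1
4. fire R0 via {0↦6, 1↦1}  →  V:3 E:2  edges: 1-r->0 1-r->1
final graph: no rule applies after step 4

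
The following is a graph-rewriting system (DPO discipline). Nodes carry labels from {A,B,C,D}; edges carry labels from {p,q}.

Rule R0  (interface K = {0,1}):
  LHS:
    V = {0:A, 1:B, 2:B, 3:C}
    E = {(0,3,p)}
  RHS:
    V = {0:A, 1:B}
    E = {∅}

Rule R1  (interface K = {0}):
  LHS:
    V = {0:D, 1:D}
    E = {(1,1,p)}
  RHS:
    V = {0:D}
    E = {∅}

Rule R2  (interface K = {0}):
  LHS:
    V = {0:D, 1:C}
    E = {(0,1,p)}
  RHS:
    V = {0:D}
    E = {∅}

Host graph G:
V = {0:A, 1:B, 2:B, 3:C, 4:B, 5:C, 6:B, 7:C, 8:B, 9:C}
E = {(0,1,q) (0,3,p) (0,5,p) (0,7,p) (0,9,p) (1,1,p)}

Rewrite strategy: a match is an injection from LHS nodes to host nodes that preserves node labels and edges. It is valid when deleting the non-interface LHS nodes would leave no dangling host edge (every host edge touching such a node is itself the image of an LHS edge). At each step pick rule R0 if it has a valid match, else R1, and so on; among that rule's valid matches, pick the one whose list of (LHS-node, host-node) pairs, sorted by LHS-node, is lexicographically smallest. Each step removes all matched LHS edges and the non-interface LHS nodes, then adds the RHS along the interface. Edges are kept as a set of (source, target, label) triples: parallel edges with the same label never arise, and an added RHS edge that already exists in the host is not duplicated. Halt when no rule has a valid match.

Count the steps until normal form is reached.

Answer: 4

Steps:
[0] host  ⇒  10 nodes, 6 edges  {0-q->1 0-p->3 0-p->5 0-p->7 0-p->9 1-p->1}
[1] R0 @ {0↦0, 1↦1, 2↦2, 3↦3}  ⇒  8 nodes, 5 edges  {0-q->1 0-p->5 0-p->7 0-p->9 1-p->1}
[2] R0 @ {0↦0, 1↦1, 2↦4, 3↦5}  ⇒  6 nodes, 4 edges  {0-q->1 0-p->7 0-p->9 1-p->1}
[3] R0 @ {0↦0, 1↦1, 2↦6, 3↦7}  ⇒  4 nodes, 3 edges  {0-q->1 0-p->9 1-p->1}
[4] R0 @ {0↦0, 1↦1, 2↦8, 3↦9}  ⇒  2 nodes, 2 edges  {0-q->1 1-p->1}
halt: no rule applies after step 4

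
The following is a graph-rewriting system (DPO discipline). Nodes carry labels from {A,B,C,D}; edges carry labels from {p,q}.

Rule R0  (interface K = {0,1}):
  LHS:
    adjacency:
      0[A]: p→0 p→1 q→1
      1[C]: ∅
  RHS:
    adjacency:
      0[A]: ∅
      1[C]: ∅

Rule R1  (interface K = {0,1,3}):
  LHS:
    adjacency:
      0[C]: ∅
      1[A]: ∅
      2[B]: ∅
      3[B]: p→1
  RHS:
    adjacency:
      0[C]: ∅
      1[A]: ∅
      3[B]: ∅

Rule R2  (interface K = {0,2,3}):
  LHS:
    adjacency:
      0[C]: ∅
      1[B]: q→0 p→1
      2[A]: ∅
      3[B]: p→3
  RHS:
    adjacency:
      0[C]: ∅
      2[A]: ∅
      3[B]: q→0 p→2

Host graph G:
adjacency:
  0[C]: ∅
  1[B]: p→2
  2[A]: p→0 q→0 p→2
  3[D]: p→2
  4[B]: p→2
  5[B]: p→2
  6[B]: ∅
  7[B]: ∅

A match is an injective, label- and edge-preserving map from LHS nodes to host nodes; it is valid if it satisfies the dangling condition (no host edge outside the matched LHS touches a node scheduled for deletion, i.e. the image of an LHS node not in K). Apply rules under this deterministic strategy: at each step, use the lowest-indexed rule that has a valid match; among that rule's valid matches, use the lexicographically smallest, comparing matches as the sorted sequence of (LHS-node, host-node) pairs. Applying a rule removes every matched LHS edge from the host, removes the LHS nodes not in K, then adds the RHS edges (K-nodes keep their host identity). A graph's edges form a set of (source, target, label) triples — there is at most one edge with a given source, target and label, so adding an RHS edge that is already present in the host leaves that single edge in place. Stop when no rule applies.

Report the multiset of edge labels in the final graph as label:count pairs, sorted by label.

start.  V:8 E:7  edges: 1-p->2 2-p->0 2-q->0 2-p->2 3-p->2 4-p->2 5-p->2
1. fire R0 via {0↦2, 1↦0}  →  V:8 E:4  edges: 1-p->2 3-p->2 4-p->2 5-p->2
2. fire R1 via {0↦0, 1↦2, 2↦6, 3↦1}  →  V:7 E:3  edges: 3-p->2 4-p->2 5-p->2
3. fire R1 via {0↦0, 1↦2, 2↦1, 3↦4}  →  V:6 E:2  edges: 3-p->2 5-p->2
4. fire R1 via {0↦0, 1↦2, 2↦4, 3↦5}  →  V:5 E:1  edges: 3-p->2
normal form: no rule applies after step 4
NF edges: [(3, 2, 'p')]

Answer: p:1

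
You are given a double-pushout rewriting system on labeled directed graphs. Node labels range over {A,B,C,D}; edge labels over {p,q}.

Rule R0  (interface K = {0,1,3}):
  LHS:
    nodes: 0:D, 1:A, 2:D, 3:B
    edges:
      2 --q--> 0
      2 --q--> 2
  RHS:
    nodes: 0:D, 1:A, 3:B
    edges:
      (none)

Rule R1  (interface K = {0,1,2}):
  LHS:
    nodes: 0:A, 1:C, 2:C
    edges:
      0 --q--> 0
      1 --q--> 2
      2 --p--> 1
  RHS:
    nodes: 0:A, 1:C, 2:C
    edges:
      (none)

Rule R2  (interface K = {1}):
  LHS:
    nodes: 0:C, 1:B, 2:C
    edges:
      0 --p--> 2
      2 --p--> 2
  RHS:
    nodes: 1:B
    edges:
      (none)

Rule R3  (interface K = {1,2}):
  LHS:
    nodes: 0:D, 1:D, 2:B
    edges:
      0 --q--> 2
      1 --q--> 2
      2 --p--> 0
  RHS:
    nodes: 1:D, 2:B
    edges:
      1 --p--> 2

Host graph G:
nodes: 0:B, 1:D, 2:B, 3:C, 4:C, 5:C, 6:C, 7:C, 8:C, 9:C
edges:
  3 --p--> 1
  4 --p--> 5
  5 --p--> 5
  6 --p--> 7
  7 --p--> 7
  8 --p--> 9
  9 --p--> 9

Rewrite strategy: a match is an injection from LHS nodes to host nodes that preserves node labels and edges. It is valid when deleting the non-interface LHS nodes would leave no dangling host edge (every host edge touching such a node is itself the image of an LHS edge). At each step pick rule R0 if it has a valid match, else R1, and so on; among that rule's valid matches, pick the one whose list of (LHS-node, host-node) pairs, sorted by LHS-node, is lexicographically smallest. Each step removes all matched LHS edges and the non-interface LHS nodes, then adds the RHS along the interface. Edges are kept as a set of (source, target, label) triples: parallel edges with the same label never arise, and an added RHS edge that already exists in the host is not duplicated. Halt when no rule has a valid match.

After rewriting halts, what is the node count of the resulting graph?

[0] host  ⇒  10 nodes, 7 edges  {3-p->1 4-p->5 5-p->5 6-p->7 7-p->7 8-p->9 9-p->9}
[1] R2 @ {0↦4, 1↦0, 2↦5}  ⇒  8 nodes, 5 edges  {3-p->1 6-p->7 7-p->7 8-p->9 9-p->9}
[2] R2 @ {0↦6, 1↦0, 2↦7}  ⇒  6 nodes, 3 edges  {3-p->1 8-p->9 9-p->9}
[3] R2 @ {0↦8, 1↦0, 2↦9}  ⇒  4 nodes, 1 edges  {3-p->1}
halt: no rule applies after step 3
NF nodes: {0:B, 1:D, 2:B, 3:C}

Answer: 4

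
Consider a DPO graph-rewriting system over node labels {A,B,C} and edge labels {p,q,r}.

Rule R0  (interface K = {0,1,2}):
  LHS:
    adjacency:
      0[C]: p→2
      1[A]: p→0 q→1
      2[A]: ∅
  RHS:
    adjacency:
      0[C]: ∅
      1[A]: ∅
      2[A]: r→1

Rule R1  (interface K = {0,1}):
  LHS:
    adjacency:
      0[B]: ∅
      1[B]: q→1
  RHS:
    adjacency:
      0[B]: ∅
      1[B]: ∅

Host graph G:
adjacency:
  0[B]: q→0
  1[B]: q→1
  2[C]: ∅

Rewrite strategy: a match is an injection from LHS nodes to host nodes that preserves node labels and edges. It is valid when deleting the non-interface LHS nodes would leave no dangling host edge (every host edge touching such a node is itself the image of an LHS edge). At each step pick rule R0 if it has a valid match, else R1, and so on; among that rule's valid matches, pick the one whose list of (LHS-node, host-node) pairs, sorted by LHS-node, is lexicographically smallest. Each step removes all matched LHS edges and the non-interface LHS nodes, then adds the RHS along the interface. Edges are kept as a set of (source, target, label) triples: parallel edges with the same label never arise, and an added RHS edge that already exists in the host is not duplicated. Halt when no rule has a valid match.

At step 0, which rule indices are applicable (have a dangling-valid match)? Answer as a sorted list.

R0: no valid match — LHS pattern not found
R1: 2 valid matches — {0↦0, 1↦1}, {0↦1, 1↦0}

Answer: [R1]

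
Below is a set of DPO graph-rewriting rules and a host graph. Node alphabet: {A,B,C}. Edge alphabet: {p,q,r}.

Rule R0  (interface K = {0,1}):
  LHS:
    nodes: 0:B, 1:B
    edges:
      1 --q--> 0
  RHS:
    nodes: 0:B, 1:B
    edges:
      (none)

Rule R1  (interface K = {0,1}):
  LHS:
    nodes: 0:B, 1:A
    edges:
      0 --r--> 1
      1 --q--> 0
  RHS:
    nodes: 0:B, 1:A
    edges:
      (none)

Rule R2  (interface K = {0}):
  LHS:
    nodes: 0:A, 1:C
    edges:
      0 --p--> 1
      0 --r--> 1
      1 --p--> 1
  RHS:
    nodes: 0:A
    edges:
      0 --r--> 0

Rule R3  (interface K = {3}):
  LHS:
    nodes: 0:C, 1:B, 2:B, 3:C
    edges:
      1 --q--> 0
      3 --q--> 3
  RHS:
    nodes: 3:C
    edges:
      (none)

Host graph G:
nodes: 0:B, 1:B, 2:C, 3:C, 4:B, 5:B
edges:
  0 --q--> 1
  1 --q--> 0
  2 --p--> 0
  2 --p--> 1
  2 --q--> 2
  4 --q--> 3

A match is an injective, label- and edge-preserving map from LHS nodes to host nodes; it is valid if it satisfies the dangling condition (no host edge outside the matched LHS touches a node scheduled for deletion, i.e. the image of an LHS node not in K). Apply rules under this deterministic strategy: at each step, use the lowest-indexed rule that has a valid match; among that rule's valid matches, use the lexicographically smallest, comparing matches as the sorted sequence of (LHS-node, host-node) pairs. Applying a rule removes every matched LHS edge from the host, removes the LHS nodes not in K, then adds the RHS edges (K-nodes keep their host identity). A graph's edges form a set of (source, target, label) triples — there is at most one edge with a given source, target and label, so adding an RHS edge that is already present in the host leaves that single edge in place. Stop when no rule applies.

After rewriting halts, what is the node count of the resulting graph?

[0] host  ⇒  6 nodes, 6 edges  {0-q->1 1-q->0 2-p->0 2-p->1 2-q->2 4-q->3}
[1] R0 @ {0↦0, 1↦1}  ⇒  6 nodes, 5 edges  {0-q->1 2-p->0 2-p->1 2-q->2 4-q->3}
[2] R0 @ {0↦1, 1↦0}  ⇒  6 nodes, 4 edges  {2-p->0 2-p->1 2-q->2 4-q->3}
[3] R3 @ {0↦3, 1↦4, 2↦5, 3↦2}  ⇒  3 nodes, 2 edges  {2-p->0 2-p->1}
normal form: no rule applies after step 3
NF nodes: {0:B, 1:B, 2:C}

Answer: 3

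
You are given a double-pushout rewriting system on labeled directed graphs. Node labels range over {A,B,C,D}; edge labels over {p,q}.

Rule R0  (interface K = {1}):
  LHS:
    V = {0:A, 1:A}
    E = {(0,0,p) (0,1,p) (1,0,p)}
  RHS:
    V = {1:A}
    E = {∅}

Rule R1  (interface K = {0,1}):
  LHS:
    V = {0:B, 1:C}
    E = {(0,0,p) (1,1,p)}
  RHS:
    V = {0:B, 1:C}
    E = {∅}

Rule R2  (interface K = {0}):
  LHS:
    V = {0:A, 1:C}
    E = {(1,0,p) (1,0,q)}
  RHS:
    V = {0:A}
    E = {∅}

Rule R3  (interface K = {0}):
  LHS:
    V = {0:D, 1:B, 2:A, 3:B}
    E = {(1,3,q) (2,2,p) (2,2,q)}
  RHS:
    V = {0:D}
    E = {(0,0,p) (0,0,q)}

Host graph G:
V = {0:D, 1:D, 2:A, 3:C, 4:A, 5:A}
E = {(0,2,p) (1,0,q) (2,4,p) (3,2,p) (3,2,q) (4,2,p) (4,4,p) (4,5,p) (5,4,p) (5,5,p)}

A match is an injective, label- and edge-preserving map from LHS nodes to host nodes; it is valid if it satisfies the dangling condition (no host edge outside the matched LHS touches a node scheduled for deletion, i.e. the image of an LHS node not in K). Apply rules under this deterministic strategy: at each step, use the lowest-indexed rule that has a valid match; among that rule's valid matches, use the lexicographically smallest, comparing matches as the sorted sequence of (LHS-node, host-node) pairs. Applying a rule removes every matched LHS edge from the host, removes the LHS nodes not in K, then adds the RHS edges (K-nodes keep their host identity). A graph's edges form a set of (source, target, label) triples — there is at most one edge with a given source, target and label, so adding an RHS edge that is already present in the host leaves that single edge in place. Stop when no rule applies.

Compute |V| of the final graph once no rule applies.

start.  V:6 E:10  edges: 0-p->2 1-q->0 2-p->4 3-p->2 3-q->2 4-p->2 4-p->4 4-p->5 5-p->4 5-p->5
1. fire R0 via {0↦5, 1↦4}  →  V:5 E:7  edges: 0-p->2 1-q->0 2-p->4 3-p->2 3-q->2 4-p->2 4-p->4
2. fire R0 via {0↦4, 1↦2}  →  V:4 E:4  edges: 0-p->2 1-q->0 3-p->2 3-q->2
3. fire R2 via {0↦2, 1↦3}  →  V:3 E:2  edges: 0-p->2 1-q->0
final graph: no rule applies after step 3
NF nodes: {0:D, 1:D, 2:A}

Answer: 3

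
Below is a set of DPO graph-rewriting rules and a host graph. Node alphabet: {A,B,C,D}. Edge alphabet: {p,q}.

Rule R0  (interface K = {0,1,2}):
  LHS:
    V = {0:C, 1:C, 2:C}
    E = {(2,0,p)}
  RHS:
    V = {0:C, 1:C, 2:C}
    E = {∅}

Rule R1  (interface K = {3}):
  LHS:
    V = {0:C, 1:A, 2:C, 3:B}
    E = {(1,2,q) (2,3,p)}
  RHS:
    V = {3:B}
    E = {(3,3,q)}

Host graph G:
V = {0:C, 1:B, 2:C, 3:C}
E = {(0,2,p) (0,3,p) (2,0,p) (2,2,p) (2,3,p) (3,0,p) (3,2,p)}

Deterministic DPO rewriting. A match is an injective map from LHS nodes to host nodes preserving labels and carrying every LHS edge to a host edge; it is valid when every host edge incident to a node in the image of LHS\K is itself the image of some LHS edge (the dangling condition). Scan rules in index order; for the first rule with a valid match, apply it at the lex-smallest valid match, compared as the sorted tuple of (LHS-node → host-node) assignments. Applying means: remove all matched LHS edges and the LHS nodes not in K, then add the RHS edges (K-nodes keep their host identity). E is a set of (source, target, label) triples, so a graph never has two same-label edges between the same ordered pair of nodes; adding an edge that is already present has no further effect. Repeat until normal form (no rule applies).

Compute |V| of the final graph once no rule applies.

[0] host  ⇒  4 nodes, 7 edges  {0-p->2 0-p->3 2-p->0 2-p->2 2-p->3 3-p->0 3-p->2}
[1] R0 @ {0↦0, 1↦2, 2↦3}  ⇒  4 nodes, 6 edges  {0-p->2 0-p->3 2-p->0 2-p->2 2-p->3 3-p->2}
[2] R0 @ {0↦0, 1↦3, 2↦2}  ⇒  4 nodes, 5 edges  {0-p->2 0-p->3 2-p->2 2-p->3 3-p->2}
[3] R0 @ {0↦2, 1↦0, 2↦3}  ⇒  4 nodes, 4 edges  {0-p->2 0-p->3 2-p->2 2-p->3}
[4] R0 @ {0↦2, 1↦3, 2↦0}  ⇒  4 nodes, 3 edges  {0-p->3 2-p->2 2-p->3}
[5] R0 @ {0↦3, 1↦0, 2↦2}  ⇒  4 nodes, 2 edges  {0-p->3 2-p->2}
[6] R0 @ {0↦3, 1↦2, 2↦0}  ⇒  4 nodes, 1 edges  {2-p->2}
normal form: no rule applies after step 6
NF nodes: {0:C, 1:B, 2:C, 3:C}

Answer: 4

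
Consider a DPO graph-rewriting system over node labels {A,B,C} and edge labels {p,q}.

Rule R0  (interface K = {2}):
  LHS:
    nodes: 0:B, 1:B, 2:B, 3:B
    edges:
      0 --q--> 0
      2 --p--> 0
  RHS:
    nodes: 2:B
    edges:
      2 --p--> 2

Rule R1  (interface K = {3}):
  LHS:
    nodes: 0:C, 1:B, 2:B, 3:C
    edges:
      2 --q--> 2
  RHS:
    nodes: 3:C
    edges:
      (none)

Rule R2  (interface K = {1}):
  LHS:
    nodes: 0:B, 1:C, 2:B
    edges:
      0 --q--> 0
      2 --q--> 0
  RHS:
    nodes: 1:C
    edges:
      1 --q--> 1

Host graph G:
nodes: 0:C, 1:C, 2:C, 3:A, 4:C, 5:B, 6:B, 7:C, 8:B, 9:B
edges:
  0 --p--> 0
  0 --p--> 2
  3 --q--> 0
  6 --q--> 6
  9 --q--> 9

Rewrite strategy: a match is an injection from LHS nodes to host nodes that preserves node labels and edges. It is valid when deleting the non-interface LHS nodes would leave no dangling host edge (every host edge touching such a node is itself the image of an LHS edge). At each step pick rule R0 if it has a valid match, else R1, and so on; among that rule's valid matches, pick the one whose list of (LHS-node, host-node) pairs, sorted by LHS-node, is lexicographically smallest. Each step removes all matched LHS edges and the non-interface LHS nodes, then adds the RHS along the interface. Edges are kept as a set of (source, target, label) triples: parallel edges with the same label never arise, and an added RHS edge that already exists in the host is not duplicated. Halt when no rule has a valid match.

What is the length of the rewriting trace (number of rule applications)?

start.  V:10 E:5  edges: 0-p->0 0-p->2 3-q->0 6-q->6 9-q->9
1. fire R1 via {0↦1, 1↦5, 2↦6, 3↦0}  →  V:7 E:4  edges: 0-p->0 0-p->2 3-q->0 9-q->9
2. fire R1 via {0↦4, 1↦8, 2↦9, 3↦0}  →  V:4 E:3  edges: 0-p->0 0-p->2 3-q->0
final graph: no rule applies after step 2

Answer: 2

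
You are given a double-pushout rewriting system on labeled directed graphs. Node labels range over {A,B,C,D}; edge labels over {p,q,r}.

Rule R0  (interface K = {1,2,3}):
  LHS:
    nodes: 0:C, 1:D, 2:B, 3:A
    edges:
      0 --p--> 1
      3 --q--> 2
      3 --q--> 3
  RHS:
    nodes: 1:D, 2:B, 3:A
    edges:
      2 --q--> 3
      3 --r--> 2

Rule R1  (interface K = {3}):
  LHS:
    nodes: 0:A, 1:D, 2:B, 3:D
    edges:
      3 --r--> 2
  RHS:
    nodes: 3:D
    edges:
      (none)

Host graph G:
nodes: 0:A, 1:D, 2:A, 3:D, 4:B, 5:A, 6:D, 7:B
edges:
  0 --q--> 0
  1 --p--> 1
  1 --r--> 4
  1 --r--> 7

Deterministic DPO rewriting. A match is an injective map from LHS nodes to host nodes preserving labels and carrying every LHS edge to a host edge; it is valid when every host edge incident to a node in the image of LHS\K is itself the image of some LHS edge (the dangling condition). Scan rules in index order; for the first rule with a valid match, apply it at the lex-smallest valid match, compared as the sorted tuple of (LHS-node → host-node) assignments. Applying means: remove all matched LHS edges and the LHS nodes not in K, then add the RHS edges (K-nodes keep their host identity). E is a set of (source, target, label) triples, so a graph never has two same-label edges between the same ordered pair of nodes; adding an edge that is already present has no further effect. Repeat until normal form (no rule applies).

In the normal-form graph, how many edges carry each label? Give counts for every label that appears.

initial: |V|=8 |E|=4  E = 0-q->0 1-p->1 1-r->4 1-r->7
step 1: apply R1 at {0↦2, 1↦3, 2↦4, 3↦1}  → |V|=5 |E|=3  E = 0-q->0 1-p->1 1-r->7
step 2: apply R1 at {0↦5, 1↦6, 2↦7, 3↦1}  → |V|=2 |E|=2  E = 0-q->0 1-p->1
halt: no rule applies after step 2
NF edges: [(0, 0, 'q'), (1, 1, 'p')]

Answer: p:1 q:1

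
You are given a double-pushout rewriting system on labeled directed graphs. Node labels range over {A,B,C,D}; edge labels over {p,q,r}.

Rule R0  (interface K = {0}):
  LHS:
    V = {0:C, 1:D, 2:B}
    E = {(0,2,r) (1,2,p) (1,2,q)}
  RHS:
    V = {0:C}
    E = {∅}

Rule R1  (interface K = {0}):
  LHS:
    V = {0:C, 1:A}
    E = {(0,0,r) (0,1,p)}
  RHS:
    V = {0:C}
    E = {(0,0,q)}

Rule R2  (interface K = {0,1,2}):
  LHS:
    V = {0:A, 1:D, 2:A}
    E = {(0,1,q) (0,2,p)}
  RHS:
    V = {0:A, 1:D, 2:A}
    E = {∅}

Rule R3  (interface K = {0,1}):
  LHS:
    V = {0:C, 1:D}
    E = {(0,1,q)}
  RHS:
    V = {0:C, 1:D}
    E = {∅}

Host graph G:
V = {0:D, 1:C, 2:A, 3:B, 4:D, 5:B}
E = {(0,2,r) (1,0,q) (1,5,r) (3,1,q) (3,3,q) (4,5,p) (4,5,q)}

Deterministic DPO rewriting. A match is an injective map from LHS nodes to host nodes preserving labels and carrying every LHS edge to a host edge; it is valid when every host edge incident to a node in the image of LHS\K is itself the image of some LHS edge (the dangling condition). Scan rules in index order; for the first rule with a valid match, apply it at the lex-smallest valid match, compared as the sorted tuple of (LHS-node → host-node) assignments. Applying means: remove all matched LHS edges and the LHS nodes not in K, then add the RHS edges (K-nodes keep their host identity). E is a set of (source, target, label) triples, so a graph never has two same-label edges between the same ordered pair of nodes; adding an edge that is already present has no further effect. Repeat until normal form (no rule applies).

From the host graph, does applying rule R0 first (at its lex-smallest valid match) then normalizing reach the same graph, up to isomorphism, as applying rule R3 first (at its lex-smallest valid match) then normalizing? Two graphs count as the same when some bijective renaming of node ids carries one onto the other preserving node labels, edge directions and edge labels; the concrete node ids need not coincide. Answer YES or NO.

branch R0-first: apply at {0↦1, 1↦4, 2↦5} → |E|=4, then 1 more step(s) → NF |V|=4 |E|=3 V={0:D, 1:C, 2:A, 3:B} E=0-r->2 3-q->1 3-q->3
branch R3-first: apply at {0↦1, 1↦0} → |E|=6, then 1 more step(s) → NF |V|=4 |E|=3 V={0:D, 1:C, 2:A, 3:B} E=0-r->2 3-q->1 3-q->3
graphs isomorphic (equal up to label-preserving node renaming)

Answer: YES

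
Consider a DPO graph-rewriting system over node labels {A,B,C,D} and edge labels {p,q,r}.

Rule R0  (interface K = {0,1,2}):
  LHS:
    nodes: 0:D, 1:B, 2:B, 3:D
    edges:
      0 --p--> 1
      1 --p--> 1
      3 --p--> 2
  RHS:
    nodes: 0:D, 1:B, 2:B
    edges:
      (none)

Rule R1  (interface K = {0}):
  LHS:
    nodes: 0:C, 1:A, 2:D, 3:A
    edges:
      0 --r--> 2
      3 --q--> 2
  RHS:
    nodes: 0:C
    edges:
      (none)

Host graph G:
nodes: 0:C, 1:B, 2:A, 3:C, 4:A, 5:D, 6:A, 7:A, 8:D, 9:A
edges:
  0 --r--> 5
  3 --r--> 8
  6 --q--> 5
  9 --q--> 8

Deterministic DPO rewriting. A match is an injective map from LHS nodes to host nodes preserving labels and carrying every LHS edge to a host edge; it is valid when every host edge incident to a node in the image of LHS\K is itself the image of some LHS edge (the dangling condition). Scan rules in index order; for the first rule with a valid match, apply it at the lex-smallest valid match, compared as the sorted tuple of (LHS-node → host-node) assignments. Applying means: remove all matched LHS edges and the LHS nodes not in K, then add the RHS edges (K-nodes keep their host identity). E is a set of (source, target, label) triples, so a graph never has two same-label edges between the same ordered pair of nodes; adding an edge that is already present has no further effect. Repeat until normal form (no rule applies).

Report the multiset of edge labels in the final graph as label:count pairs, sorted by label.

[0] host  ⇒  10 nodes, 4 edges  {0-r->5 3-r->8 6-q->5 9-q->8}
[1] R1 @ {0↦0, 1↦2, 2↦5, 3↦6}  ⇒  7 nodes, 2 edges  {3-r->8 9-q->8}
[2] R1 @ {0↦3, 1↦4, 2↦8, 3↦9}  ⇒  4 nodes, 0 edges  {∅}
final graph: no rule applies after step 2
NF edges: []

Answer: (no edges)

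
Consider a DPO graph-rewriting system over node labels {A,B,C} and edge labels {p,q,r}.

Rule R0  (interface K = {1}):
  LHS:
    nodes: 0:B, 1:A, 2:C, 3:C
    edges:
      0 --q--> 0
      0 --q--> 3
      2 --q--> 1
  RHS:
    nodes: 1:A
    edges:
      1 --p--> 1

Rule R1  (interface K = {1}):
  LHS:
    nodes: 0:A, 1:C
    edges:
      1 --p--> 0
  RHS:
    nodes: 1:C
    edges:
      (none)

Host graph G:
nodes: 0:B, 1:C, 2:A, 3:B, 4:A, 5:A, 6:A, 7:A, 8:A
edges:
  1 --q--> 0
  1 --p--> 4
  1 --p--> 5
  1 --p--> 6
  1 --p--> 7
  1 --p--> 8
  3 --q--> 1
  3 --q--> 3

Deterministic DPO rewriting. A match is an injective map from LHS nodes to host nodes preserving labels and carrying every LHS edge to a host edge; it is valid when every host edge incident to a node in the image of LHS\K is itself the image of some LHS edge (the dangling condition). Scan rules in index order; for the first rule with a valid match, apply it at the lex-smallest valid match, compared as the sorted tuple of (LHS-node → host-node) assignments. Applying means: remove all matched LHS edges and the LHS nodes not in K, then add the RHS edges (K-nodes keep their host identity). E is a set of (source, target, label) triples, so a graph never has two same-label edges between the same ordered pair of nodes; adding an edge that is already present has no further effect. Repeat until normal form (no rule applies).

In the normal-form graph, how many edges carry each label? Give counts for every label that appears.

Answer: q:3

Rewrite trace:
start.  V:9 E:8  edges: 1-q->0 1-p->4 1-p->5 1-p->6 1-p->7 1-p->8 3-q->1 3-q->3
1. fire R1 via {0↦4, 1↦1}  →  V:8 E:7  edges: 1-q->0 1-p->5 1-p->6 1-p->7 1-p->8 3-q->1 3-q->3
2. fire R1 via {0↦5, 1↦1}  →  V:7 E:6  edges: 1-q->0 1-p->6 1-p->7 1-p->8 3-q->1 3-q->3
3. fire R1 via {0↦6, 1↦1}  →  V:6 E:5  edges: 1-q->0 1-p->7 1-p->8 3-q->1 3-q->3
4. fire R1 via {0↦7, 1↦1}  →  V:5 E:4  edges: 1-q->0 1-p->8 3-q->1 3-q->3
5. fire R1 via {0↦8, 1↦1}  →  V:4 E:3  edges: 1-q->0 3-q->1 3-q->3
final graph: no rule applies after step 5
NF edges: [(1, 0, 'q'), (3, 1, 'q'), (3, 3, 'q')]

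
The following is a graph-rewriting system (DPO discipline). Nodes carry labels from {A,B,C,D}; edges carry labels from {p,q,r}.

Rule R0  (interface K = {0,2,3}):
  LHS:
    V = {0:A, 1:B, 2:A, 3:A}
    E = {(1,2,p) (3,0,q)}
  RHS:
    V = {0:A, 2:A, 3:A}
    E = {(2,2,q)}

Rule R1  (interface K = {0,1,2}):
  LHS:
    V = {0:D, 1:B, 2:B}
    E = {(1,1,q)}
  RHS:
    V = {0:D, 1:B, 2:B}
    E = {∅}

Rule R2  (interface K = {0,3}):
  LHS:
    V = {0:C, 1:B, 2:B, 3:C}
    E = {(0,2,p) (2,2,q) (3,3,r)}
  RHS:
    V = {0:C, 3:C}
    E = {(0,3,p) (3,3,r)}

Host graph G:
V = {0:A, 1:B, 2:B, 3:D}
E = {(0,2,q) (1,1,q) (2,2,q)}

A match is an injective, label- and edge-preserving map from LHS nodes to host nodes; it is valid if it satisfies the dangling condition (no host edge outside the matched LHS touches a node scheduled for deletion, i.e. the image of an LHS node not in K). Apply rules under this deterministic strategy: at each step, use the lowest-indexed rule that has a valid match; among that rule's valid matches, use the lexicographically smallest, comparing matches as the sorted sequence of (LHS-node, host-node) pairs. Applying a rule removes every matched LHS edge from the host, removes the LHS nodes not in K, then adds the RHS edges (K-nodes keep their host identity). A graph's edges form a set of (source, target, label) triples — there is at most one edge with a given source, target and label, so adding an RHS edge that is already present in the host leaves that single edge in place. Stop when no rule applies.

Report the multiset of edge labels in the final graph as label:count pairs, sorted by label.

initial: |V|=4 |E|=3  E = 0-q->2 1-q->1 2-q->2
step 1: apply R1 at {0↦3, 1↦1, 2↦2}  → |V|=4 |E|=2  E = 0-q->2 2-q->2
step 2: apply R1 at {0↦3, 1↦2, 2↦1}  → |V|=4 |E|=1  E = 0-q->2
final graph: no rule applies after step 2
NF edges: [(0, 2, 'q')]

Answer: q:1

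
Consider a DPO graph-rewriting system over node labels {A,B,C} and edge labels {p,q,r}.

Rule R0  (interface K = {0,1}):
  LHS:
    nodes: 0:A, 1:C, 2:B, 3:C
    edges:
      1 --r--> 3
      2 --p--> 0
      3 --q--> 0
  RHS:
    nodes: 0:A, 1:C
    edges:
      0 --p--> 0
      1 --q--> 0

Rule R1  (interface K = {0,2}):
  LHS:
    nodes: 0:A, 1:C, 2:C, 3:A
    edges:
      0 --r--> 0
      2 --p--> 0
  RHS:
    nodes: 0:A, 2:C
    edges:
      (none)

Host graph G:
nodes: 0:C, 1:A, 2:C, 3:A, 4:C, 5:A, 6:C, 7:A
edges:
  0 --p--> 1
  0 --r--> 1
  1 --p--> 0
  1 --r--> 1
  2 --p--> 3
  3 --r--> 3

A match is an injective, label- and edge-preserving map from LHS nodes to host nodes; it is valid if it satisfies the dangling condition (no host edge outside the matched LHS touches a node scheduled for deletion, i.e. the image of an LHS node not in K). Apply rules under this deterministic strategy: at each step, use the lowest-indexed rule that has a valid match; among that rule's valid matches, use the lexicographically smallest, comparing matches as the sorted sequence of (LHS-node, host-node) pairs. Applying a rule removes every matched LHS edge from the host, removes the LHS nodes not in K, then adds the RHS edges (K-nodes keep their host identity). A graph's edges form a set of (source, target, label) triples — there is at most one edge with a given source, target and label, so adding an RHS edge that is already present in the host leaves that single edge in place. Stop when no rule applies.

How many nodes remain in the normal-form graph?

Answer: 4

Rewrite trace:
start.  V:8 E:6  edges: 0-p->1 0-r->1 1-p->0 1-r->1 2-p->3 3-r->3
1. fire R1 via {0↦1, 1↦4, 2↦0, 3↦5}  →  V:6 E:4  edges: 0-r->1 1-p->0 2-p->3 3-r->3
2. fire R1 via {0↦3, 1↦6, 2↦2, 3↦7}  →  V:4 E:2  edges: 0-r->1 1-p->0
normal form: no rule applies after step 2
NF nodes: {0:C, 1:A, 2:C, 3:A}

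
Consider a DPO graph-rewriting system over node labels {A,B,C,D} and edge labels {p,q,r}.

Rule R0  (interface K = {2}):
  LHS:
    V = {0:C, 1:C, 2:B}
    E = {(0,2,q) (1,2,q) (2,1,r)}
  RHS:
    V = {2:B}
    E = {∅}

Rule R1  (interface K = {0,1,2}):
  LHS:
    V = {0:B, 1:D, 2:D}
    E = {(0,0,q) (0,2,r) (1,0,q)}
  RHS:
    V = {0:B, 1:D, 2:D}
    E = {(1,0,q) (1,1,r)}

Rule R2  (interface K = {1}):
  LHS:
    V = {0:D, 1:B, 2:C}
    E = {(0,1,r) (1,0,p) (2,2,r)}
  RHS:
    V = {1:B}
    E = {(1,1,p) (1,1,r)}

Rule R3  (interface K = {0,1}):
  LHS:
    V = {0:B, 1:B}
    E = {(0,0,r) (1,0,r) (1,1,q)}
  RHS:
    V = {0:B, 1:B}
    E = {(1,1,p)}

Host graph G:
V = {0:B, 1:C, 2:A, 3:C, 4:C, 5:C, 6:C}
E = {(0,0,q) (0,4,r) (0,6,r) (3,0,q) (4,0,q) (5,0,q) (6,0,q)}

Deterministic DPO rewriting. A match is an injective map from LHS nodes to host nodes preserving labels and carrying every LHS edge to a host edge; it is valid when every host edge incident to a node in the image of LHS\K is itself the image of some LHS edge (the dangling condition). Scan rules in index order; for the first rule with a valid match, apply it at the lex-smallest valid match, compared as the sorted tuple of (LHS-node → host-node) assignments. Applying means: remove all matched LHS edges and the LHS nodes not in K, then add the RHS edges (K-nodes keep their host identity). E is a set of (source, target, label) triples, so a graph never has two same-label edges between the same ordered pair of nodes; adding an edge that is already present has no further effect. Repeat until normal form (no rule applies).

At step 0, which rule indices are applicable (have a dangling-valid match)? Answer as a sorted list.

R0: 4 valid matches — {0↦3, 1↦4, 2↦0}, {0↦3, 1↦6, 2↦0}, {0↦5, 1↦4, 2↦0} (+1 more)
R1: no valid match — LHS pattern not found
R2: no valid match — LHS pattern not found
R3: no valid match — LHS pattern not found

Answer: [R0]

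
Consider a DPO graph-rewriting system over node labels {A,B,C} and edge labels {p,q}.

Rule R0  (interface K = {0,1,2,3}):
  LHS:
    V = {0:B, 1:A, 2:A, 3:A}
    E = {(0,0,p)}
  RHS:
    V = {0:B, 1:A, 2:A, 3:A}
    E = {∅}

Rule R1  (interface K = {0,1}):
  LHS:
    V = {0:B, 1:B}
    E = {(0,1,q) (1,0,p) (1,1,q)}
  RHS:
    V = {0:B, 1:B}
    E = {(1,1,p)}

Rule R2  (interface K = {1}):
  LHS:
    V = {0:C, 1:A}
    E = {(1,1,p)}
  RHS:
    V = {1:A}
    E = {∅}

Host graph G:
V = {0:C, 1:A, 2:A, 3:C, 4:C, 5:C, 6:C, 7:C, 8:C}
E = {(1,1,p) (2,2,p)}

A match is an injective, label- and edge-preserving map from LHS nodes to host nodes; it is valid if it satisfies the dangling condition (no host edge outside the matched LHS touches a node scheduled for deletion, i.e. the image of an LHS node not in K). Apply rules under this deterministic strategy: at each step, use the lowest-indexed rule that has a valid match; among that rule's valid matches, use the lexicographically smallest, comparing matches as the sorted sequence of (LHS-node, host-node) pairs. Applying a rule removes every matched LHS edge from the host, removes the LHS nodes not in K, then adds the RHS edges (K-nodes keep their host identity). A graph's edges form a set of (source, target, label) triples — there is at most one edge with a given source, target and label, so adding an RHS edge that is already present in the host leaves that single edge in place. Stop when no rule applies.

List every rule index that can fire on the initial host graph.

Answer: [R2]

Derivation:
R0: no valid match — LHS pattern not found
R1: no valid match — LHS pattern not found
R2: 14 valid matches — {0↦0, 1↦1}, {0↦0, 1↦2}, {0↦3, 1↦1} (+11 more)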